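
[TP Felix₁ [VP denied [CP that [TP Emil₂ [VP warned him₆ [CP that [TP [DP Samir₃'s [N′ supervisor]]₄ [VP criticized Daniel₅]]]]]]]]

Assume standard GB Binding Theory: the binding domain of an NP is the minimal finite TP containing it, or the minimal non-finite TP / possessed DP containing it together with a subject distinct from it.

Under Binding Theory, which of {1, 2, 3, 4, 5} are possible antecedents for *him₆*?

*him* is a pronoun, so Principle B applies: it must be free in its binding domain.
Binding domain of *him₆*: the embedded TP, whose subject is Emil₂.
*Felix₁* c-commands the pronoun but from outside its binding domain, and is not c-commanded by it → coindexation permitted.
*Emil₂* c-commands the pronoun within its binding domain → coindexation would violate Principle B.
*Samir₃*: the pronoun c-commands this R-expression → coindexation would violate Principle C on *Samir₃*.
*[Samir₃'s supervisor]₄*: the pronoun c-commands this R-expression → coindexation would violate Principle C on *[Samir₃'s supervisor]₄*.
*Daniel₅*: the pronoun c-commands this R-expression → coindexation would violate Principle C on *Daniel₅*.

{1}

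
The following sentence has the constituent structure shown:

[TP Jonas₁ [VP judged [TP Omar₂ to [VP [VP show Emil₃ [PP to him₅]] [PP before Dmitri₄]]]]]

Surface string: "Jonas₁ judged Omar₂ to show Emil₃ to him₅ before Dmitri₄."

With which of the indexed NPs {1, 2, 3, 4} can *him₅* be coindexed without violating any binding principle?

{1, 4}

*him* is a pronoun, so Principle B applies: it must be free in its binding domain.
Binding domain of *him₅*: the embedded TP, whose subject is Omar₂.
*Jonas₁* c-commands the pronoun but from outside its binding domain, and is not c-commanded by it → coindexation permitted.
*Omar₂* c-commands the pronoun within its binding domain → coindexation would violate Principle B.
*Emil₃* c-commands the pronoun within its binding domain → coindexation would violate Principle B.
*Dmitri₄* and the pronoun do not c-command one another → neither Principle B nor Principle C is at stake; coindexation permitted.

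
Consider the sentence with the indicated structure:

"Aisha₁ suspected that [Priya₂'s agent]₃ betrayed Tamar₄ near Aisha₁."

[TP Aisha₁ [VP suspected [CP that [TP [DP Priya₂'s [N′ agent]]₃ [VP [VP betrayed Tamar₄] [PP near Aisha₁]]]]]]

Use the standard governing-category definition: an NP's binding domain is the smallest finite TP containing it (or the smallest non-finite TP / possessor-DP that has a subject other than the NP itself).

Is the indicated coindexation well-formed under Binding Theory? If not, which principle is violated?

The two coindexed NPs are *Aisha₁* (the higher occurrence) and *Aisha₁* (the lower occurrence).
*Aisha₁* (the lower occurrence) is an R-expression. Principle C requires it to be free everywhere.
*Aisha₁* (the higher occurrence) c-commands it and carries the same index.
The R-expression is bound → Principle C violation.

Principle C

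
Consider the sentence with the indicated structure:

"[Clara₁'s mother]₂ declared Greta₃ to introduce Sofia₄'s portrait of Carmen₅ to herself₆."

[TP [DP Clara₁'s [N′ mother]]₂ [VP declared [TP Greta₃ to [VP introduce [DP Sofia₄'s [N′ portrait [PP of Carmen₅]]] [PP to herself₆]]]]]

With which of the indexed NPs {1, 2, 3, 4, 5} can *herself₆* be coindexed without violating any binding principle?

{3}

*herself* is an anaphor, so Principle A applies: it must be bound in its binding domain.
Binding domain of *herself₆*: the embedded TP, whose subject is Greta₃.
*Clara₁* does not c-command the anaphor → cannot bind it.
*[Clara₁'s mother]₂* c-commands the anaphor but is outside its binding domain → cannot satisfy Principle A.
*Greta₃* c-commands the anaphor within its binding domain → licit binder.
*Sofia₄* does not c-command the anaphor → cannot bind it.
*Carmen₅* does not c-command the anaphor → cannot bind it.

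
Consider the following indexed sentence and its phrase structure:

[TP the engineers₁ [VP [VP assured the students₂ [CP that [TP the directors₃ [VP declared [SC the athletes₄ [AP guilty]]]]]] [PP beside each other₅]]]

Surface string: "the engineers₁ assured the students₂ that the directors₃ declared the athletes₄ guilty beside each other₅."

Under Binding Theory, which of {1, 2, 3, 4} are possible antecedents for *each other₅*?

*each other* is an anaphor, so Principle A applies: it must be bound in its binding domain.
Binding domain of *each other₅*: the matrix TP, whose subject is the engineers₁.
*the engineers₁* c-commands the anaphor within its binding domain → licit binder.
*the students₂* does not c-command the anaphor → cannot bind it.
*the directors₃* does not c-command the anaphor → cannot bind it.
*the athletes₄* does not c-command the anaphor → cannot bind it.

{1}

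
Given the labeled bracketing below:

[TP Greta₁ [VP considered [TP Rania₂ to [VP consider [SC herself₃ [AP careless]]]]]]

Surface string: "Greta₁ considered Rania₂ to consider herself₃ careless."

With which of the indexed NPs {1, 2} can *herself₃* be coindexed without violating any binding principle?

*herself* is an anaphor, so Principle A applies: it must be bound in its binding domain.
Binding domain of *herself₃*: the embedded TP, whose subject is Rania₂.
*Greta₁* c-commands the anaphor but is outside its binding domain → cannot satisfy Principle A.
*Rania₂* c-commands the anaphor within its binding domain → licit binder.

{2}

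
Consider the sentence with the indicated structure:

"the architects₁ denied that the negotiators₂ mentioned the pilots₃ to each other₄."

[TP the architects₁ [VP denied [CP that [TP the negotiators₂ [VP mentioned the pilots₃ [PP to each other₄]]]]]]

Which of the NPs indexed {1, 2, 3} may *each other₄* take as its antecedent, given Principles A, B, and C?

*each other* is an anaphor, so Principle A applies: it must be bound in its binding domain.
Binding domain of *each other₄*: the embedded TP, whose subject is the negotiators₂.
*the architects₁* c-commands the anaphor but is outside its binding domain → cannot satisfy Principle A.
*the negotiators₂* c-commands the anaphor within its binding domain → licit binder.
*the pilots₃* c-commands the anaphor within its binding domain → licit binder.

{2, 3}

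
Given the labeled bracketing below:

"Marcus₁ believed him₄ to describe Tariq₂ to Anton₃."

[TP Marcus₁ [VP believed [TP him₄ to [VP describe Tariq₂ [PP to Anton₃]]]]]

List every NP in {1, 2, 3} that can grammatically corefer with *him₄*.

none

*him* is a pronoun, so Principle B applies: it must be free in its binding domain.
Binding domain of *him₄*: the matrix TP, whose subject is Marcus₁.
*Marcus₁* c-commands the pronoun within its binding domain → coindexation would violate Principle B.
*Tariq₂*: the pronoun c-commands this R-expression → coindexation would violate Principle C on *Tariq₂*.
*Anton₃*: the pronoun c-commands this R-expression → coindexation would violate Principle C on *Anton₃*.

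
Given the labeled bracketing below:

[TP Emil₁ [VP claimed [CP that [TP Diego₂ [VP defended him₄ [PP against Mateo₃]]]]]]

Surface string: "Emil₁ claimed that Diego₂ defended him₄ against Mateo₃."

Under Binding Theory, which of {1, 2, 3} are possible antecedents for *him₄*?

{1}

*him* is a pronoun, so Principle B applies: it must be free in its binding domain.
Binding domain of *him₄*: the embedded TP, whose subject is Diego₂.
*Emil₁* c-commands the pronoun but from outside its binding domain, and is not c-commanded by it → coindexation permitted.
*Diego₂* c-commands the pronoun within its binding domain → coindexation would violate Principle B.
*Mateo₃*: the pronoun c-commands this R-expression → coindexation would violate Principle C on *Mateo₃*.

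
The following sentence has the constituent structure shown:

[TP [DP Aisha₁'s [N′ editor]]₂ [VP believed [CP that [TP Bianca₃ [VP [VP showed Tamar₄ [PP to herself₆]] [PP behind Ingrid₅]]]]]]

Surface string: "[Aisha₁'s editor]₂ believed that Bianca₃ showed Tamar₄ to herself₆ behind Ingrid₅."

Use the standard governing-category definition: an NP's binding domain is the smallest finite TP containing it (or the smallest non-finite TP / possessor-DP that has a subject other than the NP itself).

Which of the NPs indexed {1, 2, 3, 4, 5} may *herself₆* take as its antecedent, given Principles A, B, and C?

*herself* is an anaphor, so Principle A applies: it must be bound in its binding domain.
Binding domain of *herself₆*: the embedded TP, whose subject is Bianca₃.
*Aisha₁* does not c-command the anaphor → cannot bind it.
*[Aisha₁'s editor]₂* c-commands the anaphor but is outside its binding domain → cannot satisfy Principle A.
*Bianca₃* c-commands the anaphor within its binding domain → licit binder.
*Tamar₄* c-commands the anaphor within its binding domain → licit binder.
*Ingrid₅* does not c-command the anaphor → cannot bind it.

{3, 4}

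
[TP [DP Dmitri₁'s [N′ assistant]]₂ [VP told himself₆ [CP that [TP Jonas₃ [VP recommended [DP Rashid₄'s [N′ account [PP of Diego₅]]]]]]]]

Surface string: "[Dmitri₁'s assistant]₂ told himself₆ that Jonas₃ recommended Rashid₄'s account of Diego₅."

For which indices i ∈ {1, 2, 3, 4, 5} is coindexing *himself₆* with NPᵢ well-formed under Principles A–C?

*himself* is an anaphor, so Principle A applies: it must be bound in its binding domain.
Binding domain of *himself₆*: the matrix TP, whose subject is [Dmitri₁'s assistant]₂.
*Dmitri₁* does not c-command the anaphor → cannot bind it.
*[Dmitri₁'s assistant]₂* c-commands the anaphor within its binding domain → licit binder.
*Jonas₃* does not c-command the anaphor → cannot bind it.
*Rashid₄* does not c-command the anaphor → cannot bind it.
*Diego₅* does not c-command the anaphor → cannot bind it.

{2}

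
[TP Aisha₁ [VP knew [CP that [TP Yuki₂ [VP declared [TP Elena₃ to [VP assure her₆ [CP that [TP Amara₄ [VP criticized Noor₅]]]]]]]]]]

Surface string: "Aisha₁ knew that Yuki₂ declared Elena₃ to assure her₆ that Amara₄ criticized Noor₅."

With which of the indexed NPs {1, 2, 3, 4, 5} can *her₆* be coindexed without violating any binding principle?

{1, 2}

*her* is a pronoun, so Principle B applies: it must be free in its binding domain.
Binding domain of *her₆*: the embedded TP, whose subject is Elena₃.
*Aisha₁* c-commands the pronoun but from outside its binding domain, and is not c-commanded by it → coindexation permitted.
*Yuki₂* c-commands the pronoun but from outside its binding domain, and is not c-commanded by it → coindexation permitted.
*Elena₃* c-commands the pronoun within its binding domain → coindexation would violate Principle B.
*Amara₄*: the pronoun c-commands this R-expression → coindexation would violate Principle C on *Amara₄*.
*Noor₅*: the pronoun c-commands this R-expression → coindexation would violate Principle C on *Noor₅*.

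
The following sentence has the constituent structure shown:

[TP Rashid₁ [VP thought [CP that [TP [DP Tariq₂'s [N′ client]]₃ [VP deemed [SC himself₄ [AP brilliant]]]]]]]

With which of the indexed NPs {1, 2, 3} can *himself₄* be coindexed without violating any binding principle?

*himself* is an anaphor, so Principle A applies: it must be bound in its binding domain.
Binding domain of *himself₄*: the embedded TP, whose subject is [Tariq₂'s client]₃.
*Rashid₁* c-commands the anaphor but is outside its binding domain → cannot satisfy Principle A.
*Tariq₂* does not c-command the anaphor → cannot bind it.
*[Tariq₂'s client]₃* c-commands the anaphor within its binding domain → licit binder.

{3}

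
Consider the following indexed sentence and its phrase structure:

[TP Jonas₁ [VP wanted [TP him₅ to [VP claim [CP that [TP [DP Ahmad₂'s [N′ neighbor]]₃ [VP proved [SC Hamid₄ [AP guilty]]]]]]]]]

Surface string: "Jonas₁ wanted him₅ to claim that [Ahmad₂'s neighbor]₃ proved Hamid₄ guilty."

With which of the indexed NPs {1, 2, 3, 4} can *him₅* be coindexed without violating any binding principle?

*him* is a pronoun, so Principle B applies: it must be free in its binding domain.
Binding domain of *him₅*: the matrix TP, whose subject is Jonas₁.
*Jonas₁* c-commands the pronoun within its binding domain → coindexation would violate Principle B.
*Ahmad₂*: the pronoun c-commands this R-expression → coindexation would violate Principle C on *Ahmad₂*.
*[Ahmad₂'s neighbor]₃*: the pronoun c-commands this R-expression → coindexation would violate Principle C on *[Ahmad₂'s neighbor]₃*.
*Hamid₄*: the pronoun c-commands this R-expression → coindexation would violate Principle C on *Hamid₄*.

none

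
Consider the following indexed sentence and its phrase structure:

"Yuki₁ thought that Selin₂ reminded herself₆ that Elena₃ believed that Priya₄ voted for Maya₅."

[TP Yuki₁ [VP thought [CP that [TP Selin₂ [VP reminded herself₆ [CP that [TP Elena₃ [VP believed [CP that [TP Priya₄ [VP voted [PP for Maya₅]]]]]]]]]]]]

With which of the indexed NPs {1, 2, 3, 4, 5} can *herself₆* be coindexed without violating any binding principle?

*herself* is an anaphor, so Principle A applies: it must be bound in its binding domain.
Binding domain of *herself₆*: the embedded TP, whose subject is Selin₂.
*Yuki₁* c-commands the anaphor but is outside its binding domain → cannot satisfy Principle A.
*Selin₂* c-commands the anaphor within its binding domain → licit binder.
*Elena₃* does not c-command the anaphor → cannot bind it.
*Priya₄* does not c-command the anaphor → cannot bind it.
*Maya₅* does not c-command the anaphor → cannot bind it.

{2}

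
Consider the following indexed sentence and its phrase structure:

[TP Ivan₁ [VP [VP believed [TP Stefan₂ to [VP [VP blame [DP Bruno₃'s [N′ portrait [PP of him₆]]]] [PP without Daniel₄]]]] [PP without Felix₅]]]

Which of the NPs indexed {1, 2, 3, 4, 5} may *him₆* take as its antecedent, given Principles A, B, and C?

*him* is a pronoun, so Principle B applies: it must be free in its binding domain.
Binding domain of *him₆*: the possessed DP, whose subject is Bruno₃.
*Ivan₁* c-commands the pronoun but from outside its binding domain, and is not c-commanded by it → coindexation permitted.
*Stefan₂* c-commands the pronoun but from outside its binding domain, and is not c-commanded by it → coindexation permitted.
*Bruno₃* c-commands the pronoun within its binding domain → coindexation would violate Principle B.
*Daniel₄* and the pronoun do not c-command one another → neither Principle B nor Principle C is at stake; coindexation permitted.
*Felix₅* and the pronoun do not c-command one another → neither Principle B nor Principle C is at stake; coindexation permitted.

{1, 2, 4, 5}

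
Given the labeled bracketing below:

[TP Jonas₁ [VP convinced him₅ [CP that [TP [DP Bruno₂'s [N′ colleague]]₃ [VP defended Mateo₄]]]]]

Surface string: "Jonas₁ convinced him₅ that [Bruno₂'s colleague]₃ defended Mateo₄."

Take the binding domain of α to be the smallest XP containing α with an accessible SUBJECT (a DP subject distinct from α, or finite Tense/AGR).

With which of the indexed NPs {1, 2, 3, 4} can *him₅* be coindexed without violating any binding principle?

none

*him* is a pronoun, so Principle B applies: it must be free in its binding domain.
Binding domain of *him₅*: the matrix TP, whose subject is Jonas₁.
*Jonas₁* c-commands the pronoun within its binding domain → coindexation would violate Principle B.
*Bruno₂*: the pronoun c-commands this R-expression → coindexation would violate Principle C on *Bruno₂*.
*[Bruno₂'s colleague]₃*: the pronoun c-commands this R-expression → coindexation would violate Principle C on *[Bruno₂'s colleague]₃*.
*Mateo₄*: the pronoun c-commands this R-expression → coindexation would violate Principle C on *Mateo₄*.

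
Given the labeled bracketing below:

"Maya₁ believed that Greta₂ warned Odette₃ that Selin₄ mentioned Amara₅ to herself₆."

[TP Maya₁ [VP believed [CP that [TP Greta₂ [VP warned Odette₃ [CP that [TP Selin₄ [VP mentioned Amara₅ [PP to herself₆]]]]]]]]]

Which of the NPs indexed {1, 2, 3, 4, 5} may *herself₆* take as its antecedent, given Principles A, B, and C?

{4, 5}

*herself* is an anaphor, so Principle A applies: it must be bound in its binding domain.
Binding domain of *herself₆*: the embedded TP, whose subject is Selin₄.
*Maya₁* c-commands the anaphor but is outside its binding domain → cannot satisfy Principle A.
*Greta₂* c-commands the anaphor but is outside its binding domain → cannot satisfy Principle A.
*Odette₃* c-commands the anaphor but is outside its binding domain → cannot satisfy Principle A.
*Selin₄* c-commands the anaphor within its binding domain → licit binder.
*Amara₅* c-commands the anaphor within its binding domain → licit binder.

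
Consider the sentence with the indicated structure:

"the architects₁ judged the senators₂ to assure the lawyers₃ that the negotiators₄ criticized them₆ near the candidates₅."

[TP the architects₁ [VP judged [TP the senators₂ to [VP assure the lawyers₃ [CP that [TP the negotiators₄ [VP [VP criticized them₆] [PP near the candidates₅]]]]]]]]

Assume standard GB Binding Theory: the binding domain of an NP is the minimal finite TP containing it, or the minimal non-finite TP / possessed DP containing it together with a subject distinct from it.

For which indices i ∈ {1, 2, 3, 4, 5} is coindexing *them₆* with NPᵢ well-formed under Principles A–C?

{1, 2, 3, 5}

*them* is a pronoun, so Principle B applies: it must be free in its binding domain.
Binding domain of *them₆*: the embedded TP, whose subject is the negotiators₄.
*the architects₁* c-commands the pronoun but from outside its binding domain, and is not c-commanded by it → coindexation permitted.
*the senators₂* c-commands the pronoun but from outside its binding domain, and is not c-commanded by it → coindexation permitted.
*the lawyers₃* c-commands the pronoun but from outside its binding domain, and is not c-commanded by it → coindexation permitted.
*the negotiators₄* c-commands the pronoun within its binding domain → coindexation would violate Principle B.
*the candidates₅* and the pronoun do not c-command one another → neither Principle B nor Principle C is at stake; coindexation permitted.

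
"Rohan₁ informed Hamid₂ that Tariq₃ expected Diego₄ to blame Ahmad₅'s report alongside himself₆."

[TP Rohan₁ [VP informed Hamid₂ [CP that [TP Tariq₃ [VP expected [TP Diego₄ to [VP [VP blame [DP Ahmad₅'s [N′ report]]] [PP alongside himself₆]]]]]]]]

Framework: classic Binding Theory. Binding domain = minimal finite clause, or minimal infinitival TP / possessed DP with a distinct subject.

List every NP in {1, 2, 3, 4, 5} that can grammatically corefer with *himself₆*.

*himself* is an anaphor, so Principle A applies: it must be bound in its binding domain.
Binding domain of *himself₆*: the embedded TP, whose subject is Diego₄.
*Rohan₁* c-commands the anaphor but is outside its binding domain → cannot satisfy Principle A.
*Hamid₂* c-commands the anaphor but is outside its binding domain → cannot satisfy Principle A.
*Tariq₃* c-commands the anaphor but is outside its binding domain → cannot satisfy Principle A.
*Diego₄* c-commands the anaphor within its binding domain → licit binder.
*Ahmad₅* does not c-command the anaphor → cannot bind it.

{4}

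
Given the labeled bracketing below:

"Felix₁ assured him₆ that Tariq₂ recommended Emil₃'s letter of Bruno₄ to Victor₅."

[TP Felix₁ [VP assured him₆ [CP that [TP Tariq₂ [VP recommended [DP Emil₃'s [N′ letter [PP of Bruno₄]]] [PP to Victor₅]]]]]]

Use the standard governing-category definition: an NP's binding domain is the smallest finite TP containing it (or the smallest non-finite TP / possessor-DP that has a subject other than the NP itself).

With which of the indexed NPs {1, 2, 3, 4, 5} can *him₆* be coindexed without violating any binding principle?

none

*him* is a pronoun, so Principle B applies: it must be free in its binding domain.
Binding domain of *him₆*: the matrix TP, whose subject is Felix₁.
*Felix₁* c-commands the pronoun within its binding domain → coindexation would violate Principle B.
*Tariq₂*: the pronoun c-commands this R-expression → coindexation would violate Principle C on *Tariq₂*.
*Emil₃*: the pronoun c-commands this R-expression → coindexation would violate Principle C on *Emil₃*.
*Bruno₄*: the pronoun c-commands this R-expression → coindexation would violate Principle C on *Bruno₄*.
*Victor₅*: the pronoun c-commands this R-expression → coindexation would violate Principle C on *Victor₅*.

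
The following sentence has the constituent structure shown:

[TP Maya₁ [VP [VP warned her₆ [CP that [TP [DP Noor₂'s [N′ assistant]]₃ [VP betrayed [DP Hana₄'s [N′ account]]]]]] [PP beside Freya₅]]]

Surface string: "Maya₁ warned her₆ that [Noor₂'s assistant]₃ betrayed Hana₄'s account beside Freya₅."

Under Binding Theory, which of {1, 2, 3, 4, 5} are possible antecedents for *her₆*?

{5}

*her* is a pronoun, so Principle B applies: it must be free in its binding domain.
Binding domain of *her₆*: the matrix TP, whose subject is Maya₁.
*Maya₁* c-commands the pronoun within its binding domain → coindexation would violate Principle B.
*Noor₂*: the pronoun c-commands this R-expression → coindexation would violate Principle C on *Noor₂*.
*[Noor₂'s assistant]₃*: the pronoun c-commands this R-expression → coindexation would violate Principle C on *[Noor₂'s assistant]₃*.
*Hana₄*: the pronoun c-commands this R-expression → coindexation would violate Principle C on *Hana₄*.
*Freya₅* and the pronoun do not c-command one another → neither Principle B nor Principle C is at stake; coindexation permitted.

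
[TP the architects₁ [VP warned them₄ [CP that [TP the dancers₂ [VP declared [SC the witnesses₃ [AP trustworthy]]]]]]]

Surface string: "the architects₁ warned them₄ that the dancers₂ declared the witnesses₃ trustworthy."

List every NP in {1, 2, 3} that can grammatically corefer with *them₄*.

*them* is a pronoun, so Principle B applies: it must be free in its binding domain.
Binding domain of *them₄*: the matrix TP, whose subject is the architects₁.
*the architects₁* c-commands the pronoun within its binding domain → coindexation would violate Principle B.
*the dancers₂*: the pronoun c-commands this R-expression → coindexation would violate Principle C on *the dancers₂*.
*the witnesses₃*: the pronoun c-commands this R-expression → coindexation would violate Principle C on *the witnesses₃*.

none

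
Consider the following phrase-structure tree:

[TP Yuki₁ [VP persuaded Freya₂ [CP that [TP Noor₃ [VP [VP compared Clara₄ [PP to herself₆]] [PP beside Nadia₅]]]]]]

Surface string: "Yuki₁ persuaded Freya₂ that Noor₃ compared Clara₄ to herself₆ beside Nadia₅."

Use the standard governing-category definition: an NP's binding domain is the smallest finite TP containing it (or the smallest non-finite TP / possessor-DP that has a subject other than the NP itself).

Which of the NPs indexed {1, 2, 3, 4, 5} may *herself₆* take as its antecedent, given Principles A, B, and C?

{3, 4}

*herself* is an anaphor, so Principle A applies: it must be bound in its binding domain.
Binding domain of *herself₆*: the embedded TP, whose subject is Noor₃.
*Yuki₁* c-commands the anaphor but is outside its binding domain → cannot satisfy Principle A.
*Freya₂* c-commands the anaphor but is outside its binding domain → cannot satisfy Principle A.
*Noor₃* c-commands the anaphor within its binding domain → licit binder.
*Clara₄* c-commands the anaphor within its binding domain → licit binder.
*Nadia₅* does not c-command the anaphor → cannot bind it.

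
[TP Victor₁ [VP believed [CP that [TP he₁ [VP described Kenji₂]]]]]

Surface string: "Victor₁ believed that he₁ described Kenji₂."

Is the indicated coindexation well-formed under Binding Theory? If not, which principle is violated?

grammatical

The two coindexed NPs are *Victor₁* and *he₁*.
*he₁* is a pronoun; nothing c-commands it within its binding domain (the embedded TP.), so Principle B holds trivially.
*Victor₁* is an R-expression; *he₁* does not c-command it, and no other NP shares its index, so Principle C is satisfied.
All principles are respected.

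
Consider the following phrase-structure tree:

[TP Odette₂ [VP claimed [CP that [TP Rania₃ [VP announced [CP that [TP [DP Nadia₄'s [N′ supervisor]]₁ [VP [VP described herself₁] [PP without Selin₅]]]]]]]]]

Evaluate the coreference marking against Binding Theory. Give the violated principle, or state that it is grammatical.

The two coindexed NPs are *[Nadia₄'s supervisor]₁* and *herself₁*.
*herself₁* is an anaphor; its binding domain is the embedded TP, whose subject is [Nadia₄'s supervisor]₁. *[Nadia₄'s supervisor]₁* c-commands it within that domain and shares its index, so Principle A is satisfied.
*[Nadia₄'s supervisor]₁* is an R-expression; *herself₁* does not c-command it, and no other NP shares its index, so Principle C is satisfied.
All principles are respected.

grammatical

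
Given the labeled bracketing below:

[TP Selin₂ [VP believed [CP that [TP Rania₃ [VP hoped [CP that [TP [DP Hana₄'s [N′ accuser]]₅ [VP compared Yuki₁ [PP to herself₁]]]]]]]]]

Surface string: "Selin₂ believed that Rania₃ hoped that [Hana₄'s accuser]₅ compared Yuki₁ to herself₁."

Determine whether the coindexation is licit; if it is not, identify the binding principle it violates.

grammatical

The two coindexed NPs are *Yuki₁* and *herself₁*.
*herself₁* is an anaphor; its binding domain is the embedded TP, whose subject is [Hana₄'s accuser]₅. *Yuki₁* c-commands it within that domain and shares its index, so Principle A is satisfied.
*Yuki₁* is an R-expression; *herself₁* does not c-command it, and no other NP shares its index, so Principle C is satisfied.
All principles are respected.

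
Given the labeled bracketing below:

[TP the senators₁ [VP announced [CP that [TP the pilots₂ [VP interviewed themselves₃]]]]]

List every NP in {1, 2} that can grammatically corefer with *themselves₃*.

*themselves* is an anaphor, so Principle A applies: it must be bound in its binding domain.
Binding domain of *themselves₃*: the embedded TP, whose subject is the pilots₂.
*the senators₁* c-commands the anaphor but is outside its binding domain → cannot satisfy Principle A.
*the pilots₂* c-commands the anaphor within its binding domain → licit binder.

{2}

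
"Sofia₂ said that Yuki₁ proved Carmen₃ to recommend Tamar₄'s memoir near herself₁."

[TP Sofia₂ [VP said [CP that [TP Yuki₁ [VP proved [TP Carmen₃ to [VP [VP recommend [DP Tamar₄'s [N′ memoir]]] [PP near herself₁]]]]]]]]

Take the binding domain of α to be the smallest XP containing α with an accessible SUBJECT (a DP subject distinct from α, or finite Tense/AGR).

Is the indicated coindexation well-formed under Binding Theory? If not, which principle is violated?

Principle A

The two coindexed NPs are *Yuki₁* and *herself₁*.
*herself₁* is an anaphor. Principle A requires it to be bound within its binding domain — the embedded TP, whose subject is Carmen₃.
Within that domain it is c-commanded by *Carmen₃*, which does not share its index.
*Yuki₁* does c-command the anaphor, but from outside its binding domain.
The anaphor is unbound in its domain → Principle A violation.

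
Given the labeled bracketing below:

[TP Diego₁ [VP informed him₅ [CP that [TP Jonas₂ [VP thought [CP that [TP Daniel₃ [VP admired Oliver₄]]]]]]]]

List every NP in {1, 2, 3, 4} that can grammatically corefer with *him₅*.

none

*him* is a pronoun, so Principle B applies: it must be free in its binding domain.
Binding domain of *him₅*: the matrix TP, whose subject is Diego₁.
*Diego₁* c-commands the pronoun within its binding domain → coindexation would violate Principle B.
*Jonas₂*: the pronoun c-commands this R-expression → coindexation would violate Principle C on *Jonas₂*.
*Daniel₃*: the pronoun c-commands this R-expression → coindexation would violate Principle C on *Daniel₃*.
*Oliver₄*: the pronoun c-commands this R-expression → coindexation would violate Principle C on *Oliver₄*.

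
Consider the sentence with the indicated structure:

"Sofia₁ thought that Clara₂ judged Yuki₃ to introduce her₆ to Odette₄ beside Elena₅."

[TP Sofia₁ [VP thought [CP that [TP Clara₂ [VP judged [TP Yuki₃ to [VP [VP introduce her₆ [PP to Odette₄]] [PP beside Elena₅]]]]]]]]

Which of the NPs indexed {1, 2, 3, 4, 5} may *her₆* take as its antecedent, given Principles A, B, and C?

{1, 2, 5}

*her* is a pronoun, so Principle B applies: it must be free in its binding domain.
Binding domain of *her₆*: the embedded TP, whose subject is Yuki₃.
*Sofia₁* c-commands the pronoun but from outside its binding domain, and is not c-commanded by it → coindexation permitted.
*Clara₂* c-commands the pronoun but from outside its binding domain, and is not c-commanded by it → coindexation permitted.
*Yuki₃* c-commands the pronoun within its binding domain → coindexation would violate Principle B.
*Odette₄*: the pronoun c-commands this R-expression → coindexation would violate Principle C on *Odette₄*.
*Elena₅* and the pronoun do not c-command one another → neither Principle B nor Principle C is at stake; coindexation permitted.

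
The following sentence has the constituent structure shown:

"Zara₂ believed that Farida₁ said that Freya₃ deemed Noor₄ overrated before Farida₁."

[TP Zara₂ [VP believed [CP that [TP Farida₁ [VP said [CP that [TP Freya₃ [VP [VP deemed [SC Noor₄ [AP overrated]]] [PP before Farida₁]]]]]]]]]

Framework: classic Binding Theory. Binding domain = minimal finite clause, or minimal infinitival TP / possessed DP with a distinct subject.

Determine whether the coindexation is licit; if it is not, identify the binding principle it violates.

The two coindexed NPs are *Farida₁* (the lower occurrence) and *Farida₁* (the higher occurrence).
*Farida₁* (the lower occurrence) is an R-expression. Principle C requires it to be free everywhere.
*Farida₁* (the higher occurrence) c-commands it and carries the same index.
The R-expression is bound → Principle C violation.

Principle C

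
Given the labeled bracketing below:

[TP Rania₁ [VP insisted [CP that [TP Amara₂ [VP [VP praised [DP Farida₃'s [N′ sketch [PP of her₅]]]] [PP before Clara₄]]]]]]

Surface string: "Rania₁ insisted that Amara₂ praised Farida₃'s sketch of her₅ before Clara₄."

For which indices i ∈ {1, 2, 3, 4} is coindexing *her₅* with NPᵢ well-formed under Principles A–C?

*her* is a pronoun, so Principle B applies: it must be free in its binding domain.
Binding domain of *her₅*: the possessed DP, whose subject is Farida₃.
*Rania₁* c-commands the pronoun but from outside its binding domain, and is not c-commanded by it → coindexation permitted.
*Amara₂* c-commands the pronoun but from outside its binding domain, and is not c-commanded by it → coindexation permitted.
*Farida₃* c-commands the pronoun within its binding domain → coindexation would violate Principle B.
*Clara₄* and the pronoun do not c-command one another → neither Principle B nor Principle C is at stake; coindexation permitted.

{1, 2, 4}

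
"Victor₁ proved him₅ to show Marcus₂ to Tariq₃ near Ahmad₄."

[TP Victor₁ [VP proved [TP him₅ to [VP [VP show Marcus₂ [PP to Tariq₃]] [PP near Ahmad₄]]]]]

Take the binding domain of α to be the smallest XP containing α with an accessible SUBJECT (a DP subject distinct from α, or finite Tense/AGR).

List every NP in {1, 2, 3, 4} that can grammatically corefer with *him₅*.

*him* is a pronoun, so Principle B applies: it must be free in its binding domain.
Binding domain of *him₅*: the matrix TP, whose subject is Victor₁.
*Victor₁* c-commands the pronoun within its binding domain → coindexation would violate Principle B.
*Marcus₂*: the pronoun c-commands this R-expression → coindexation would violate Principle C on *Marcus₂*.
*Tariq₃*: the pronoun c-commands this R-expression → coindexation would violate Principle C on *Tariq₃*.
*Ahmad₄*: the pronoun c-commands this R-expression → coindexation would violate Principle C on *Ahmad₄*.

none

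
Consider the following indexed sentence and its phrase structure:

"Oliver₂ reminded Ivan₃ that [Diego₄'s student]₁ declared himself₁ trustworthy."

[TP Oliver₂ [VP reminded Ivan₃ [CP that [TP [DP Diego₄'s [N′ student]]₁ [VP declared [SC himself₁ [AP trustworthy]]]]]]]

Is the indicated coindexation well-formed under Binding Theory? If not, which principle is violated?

The two coindexed NPs are *[Diego₄'s student]₁* and *himself₁*.
*himself₁* is an anaphor; its binding domain is the embedded TP, whose subject is [Diego₄'s student]₁. *[Diego₄'s student]₁* c-commands it within that domain and shares its index, so Principle A is satisfied.
*[Diego₄'s student]₁* is an R-expression; *himself₁* does not c-command it, and no other NP shares its index, so Principle C is satisfied.
All principles are respected.

grammatical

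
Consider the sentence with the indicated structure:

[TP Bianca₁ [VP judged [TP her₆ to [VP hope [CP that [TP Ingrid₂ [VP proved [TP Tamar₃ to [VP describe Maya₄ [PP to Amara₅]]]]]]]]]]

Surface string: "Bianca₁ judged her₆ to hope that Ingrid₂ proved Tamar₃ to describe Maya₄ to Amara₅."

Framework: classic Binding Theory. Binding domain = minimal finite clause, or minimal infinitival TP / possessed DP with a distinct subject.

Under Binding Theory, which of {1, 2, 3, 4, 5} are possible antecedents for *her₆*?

*her* is a pronoun, so Principle B applies: it must be free in its binding domain.
Binding domain of *her₆*: the matrix TP, whose subject is Bianca₁.
*Bianca₁* c-commands the pronoun within its binding domain → coindexation would violate Principle B.
*Ingrid₂*: the pronoun c-commands this R-expression → coindexation would violate Principle C on *Ingrid₂*.
*Tamar₃*: the pronoun c-commands this R-expression → coindexation would violate Principle C on *Tamar₃*.
*Maya₄*: the pronoun c-commands this R-expression → coindexation would violate Principle C on *Maya₄*.
*Amara₅*: the pronoun c-commands this R-expression → coindexation would violate Principle C on *Amara₅*.

none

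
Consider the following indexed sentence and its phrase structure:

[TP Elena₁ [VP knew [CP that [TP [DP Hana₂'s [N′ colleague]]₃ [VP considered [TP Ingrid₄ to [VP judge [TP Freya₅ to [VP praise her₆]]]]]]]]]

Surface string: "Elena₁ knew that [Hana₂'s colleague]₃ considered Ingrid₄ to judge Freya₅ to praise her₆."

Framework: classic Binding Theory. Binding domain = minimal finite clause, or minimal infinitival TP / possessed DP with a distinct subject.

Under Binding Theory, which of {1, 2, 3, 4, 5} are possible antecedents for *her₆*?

*her* is a pronoun, so Principle B applies: it must be free in its binding domain.
Binding domain of *her₆*: the embedded TP, whose subject is Freya₅.
*Elena₁* c-commands the pronoun but from outside its binding domain, and is not c-commanded by it → coindexation permitted.
*Hana₂* and the pronoun do not c-command one another → neither Principle B nor Principle C is at stake; coindexation permitted.
*[Hana₂'s colleague]₃* c-commands the pronoun but from outside its binding domain, and is not c-commanded by it → coindexation permitted.
*Ingrid₄* c-commands the pronoun but from outside its binding domain, and is not c-commanded by it → coindexation permitted.
*Freya₅* c-commands the pronoun within its binding domain → coindexation would violate Principle B.

{1, 2, 3, 4}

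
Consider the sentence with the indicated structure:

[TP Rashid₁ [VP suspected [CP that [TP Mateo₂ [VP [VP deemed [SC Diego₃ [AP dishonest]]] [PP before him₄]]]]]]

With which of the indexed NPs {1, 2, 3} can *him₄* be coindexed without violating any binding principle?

*him* is a pronoun, so Principle B applies: it must be free in its binding domain.
Binding domain of *him₄*: the embedded TP, whose subject is Mateo₂.
*Rashid₁* c-commands the pronoun but from outside its binding domain, and is not c-commanded by it → coindexation permitted.
*Mateo₂* c-commands the pronoun within its binding domain → coindexation would violate Principle B.
*Diego₃* and the pronoun do not c-command one another → neither Principle B nor Principle C is at stake; coindexation permitted.

{1, 3}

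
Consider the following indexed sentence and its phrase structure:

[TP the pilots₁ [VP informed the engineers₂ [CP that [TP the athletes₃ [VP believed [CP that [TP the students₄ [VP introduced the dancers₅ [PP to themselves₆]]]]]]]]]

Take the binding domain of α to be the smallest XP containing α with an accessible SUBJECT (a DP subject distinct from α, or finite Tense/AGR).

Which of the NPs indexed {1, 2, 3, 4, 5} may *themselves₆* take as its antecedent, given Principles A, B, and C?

*themselves* is an anaphor, so Principle A applies: it must be bound in its binding domain.
Binding domain of *themselves₆*: the embedded TP, whose subject is the students₄.
*the pilots₁* c-commands the anaphor but is outside its binding domain → cannot satisfy Principle A.
*the engineers₂* c-commands the anaphor but is outside its binding domain → cannot satisfy Principle A.
*the athletes₃* c-commands the anaphor but is outside its binding domain → cannot satisfy Principle A.
*the students₄* c-commands the anaphor within its binding domain → licit binder.
*the dancers₅* c-commands the anaphor within its binding domain → licit binder.

{4, 5}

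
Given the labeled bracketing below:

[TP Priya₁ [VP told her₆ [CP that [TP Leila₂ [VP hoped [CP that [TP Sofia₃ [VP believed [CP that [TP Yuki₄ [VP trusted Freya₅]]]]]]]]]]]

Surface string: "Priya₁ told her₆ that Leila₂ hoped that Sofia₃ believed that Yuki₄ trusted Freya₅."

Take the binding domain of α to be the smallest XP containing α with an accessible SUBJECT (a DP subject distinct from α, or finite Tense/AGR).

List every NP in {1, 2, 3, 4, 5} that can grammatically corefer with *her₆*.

none

*her* is a pronoun, so Principle B applies: it must be free in its binding domain.
Binding domain of *her₆*: the matrix TP, whose subject is Priya₁.
*Priya₁* c-commands the pronoun within its binding domain → coindexation would violate Principle B.
*Leila₂*: the pronoun c-commands this R-expression → coindexation would violate Principle C on *Leila₂*.
*Sofia₃*: the pronoun c-commands this R-expression → coindexation would violate Principle C on *Sofia₃*.
*Yuki₄*: the pronoun c-commands this R-expression → coindexation would violate Principle C on *Yuki₄*.
*Freya₅*: the pronoun c-commands this R-expression → coindexation would violate Principle C on *Freya₅*.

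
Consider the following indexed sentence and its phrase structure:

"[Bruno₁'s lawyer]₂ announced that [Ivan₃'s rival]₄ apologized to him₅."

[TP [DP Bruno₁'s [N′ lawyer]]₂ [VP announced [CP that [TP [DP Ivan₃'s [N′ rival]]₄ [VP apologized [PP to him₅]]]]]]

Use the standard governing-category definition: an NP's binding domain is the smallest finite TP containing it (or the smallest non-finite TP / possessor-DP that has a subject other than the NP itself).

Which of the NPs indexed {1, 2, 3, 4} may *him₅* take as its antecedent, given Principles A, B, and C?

{1, 2, 3}

*him* is a pronoun, so Principle B applies: it must be free in its binding domain.
Binding domain of *him₅*: the embedded TP, whose subject is [Ivan₃'s rival]₄.
*Bruno₁* and the pronoun do not c-command one another → neither Principle B nor Principle C is at stake; coindexation permitted.
*[Bruno₁'s lawyer]₂* c-commands the pronoun but from outside its binding domain, and is not c-commanded by it → coindexation permitted.
*Ivan₃* and the pronoun do not c-command one another → neither Principle B nor Principle C is at stake; coindexation permitted.
*[Ivan₃'s rival]₄* c-commands the pronoun within its binding domain → coindexation would violate Principle B.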